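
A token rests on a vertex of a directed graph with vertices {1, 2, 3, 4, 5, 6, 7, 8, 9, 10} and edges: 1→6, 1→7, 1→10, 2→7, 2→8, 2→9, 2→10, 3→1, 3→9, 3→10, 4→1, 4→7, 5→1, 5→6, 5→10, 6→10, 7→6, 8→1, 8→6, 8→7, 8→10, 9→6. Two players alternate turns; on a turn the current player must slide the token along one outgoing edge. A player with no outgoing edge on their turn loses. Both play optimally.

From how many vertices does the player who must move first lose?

Label each position W (a win for the player to move) or L (a loss). A position with no legal move is L; any other position is W exactly when some move reaches an L, and L when every move reaches a W.
Every edge goes from a vertex to one that appears earlier in the order 10, 6, 9, 7, 1, 8, 3, 5, 4, 2, so processing vertices in that order labels each vertex after all of its successors.
10: no outgoing edge → L
6: →10(L), so W
9: →6(W) only, which is W, so L
7: →6(W) only, which is W, so L
1: →7(L), so W
8: →7(L), so W
3: →9(L), so W
5: →10(L), so W
4: →7(L), so W
2: →7(L), so W
The L vertices are 7, 9, 10; that is 3 in all.

3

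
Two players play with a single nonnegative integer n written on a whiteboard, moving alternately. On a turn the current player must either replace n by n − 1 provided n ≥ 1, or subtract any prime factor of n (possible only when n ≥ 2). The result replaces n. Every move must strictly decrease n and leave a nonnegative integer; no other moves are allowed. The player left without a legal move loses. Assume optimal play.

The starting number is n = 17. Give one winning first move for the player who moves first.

Move to 0.

Compute win/loss labels from the base case upward. A position with no move is L. Any other position is W if it can reach an L in one move, else L.
n=0: no move → L
n=1: W (go to 0, an L position)
n=2: W (go to 0, an L position)
n=3: W (go to 0, an L position)
n=4: L (options 2(W), 3(W) are all W)
n=5: W (go to 0, an L position)
n=6: W (go to 4, an L position)
n=7: W (go to 0, an L position)
n=8: L (options 6(W), 7(W) are all W)
n=9: W (go to 8, an L position)
n=10: W (go to 8, an L position)
n=11: W (go to 0, an L position)
n=12: L (options 9(W), 10(W), 11(W) are all W)
n=13: W (go to 0, an L position)
n=14: W (go to 12, an L position)
n=15: W (go to 12, an L position)
n=16: L (options 14(W), 15(W) are all W)
n=17: W (go to 0, an L position)
From 17, the L positions reachable in one move are: 0, 16. Any move reaching one of these is winning.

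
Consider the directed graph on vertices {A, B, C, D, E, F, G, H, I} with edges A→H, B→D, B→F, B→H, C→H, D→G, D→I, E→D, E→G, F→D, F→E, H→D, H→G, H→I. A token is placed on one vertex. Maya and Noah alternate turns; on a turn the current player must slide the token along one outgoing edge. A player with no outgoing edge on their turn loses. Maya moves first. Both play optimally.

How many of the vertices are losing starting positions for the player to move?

5

Work bottom-up. With no move the player to move loses. Otherwise the position is W if at least one move leads to an L position for the opponent, and L if every move leads to a W.
Every edge goes from a vertex to one that appears earlier in the order G, I, D, H, A, E, C, F, B, so processing vertices in that order labels each vertex after all of its successors.
G: no outgoing edge → L
I: no outgoing edge → L
D: W (go to I, an L position)
H: W (go to I, an L position)
A: L (sole option H(W) is W)
E: W (go to G, an L position)
C: L (sole option H(W) is W)
F: L (options E(W), D(W) are all W)
B: W (go to F, an L position)
The L vertices are A, C, F, G, I; that is 5 in all.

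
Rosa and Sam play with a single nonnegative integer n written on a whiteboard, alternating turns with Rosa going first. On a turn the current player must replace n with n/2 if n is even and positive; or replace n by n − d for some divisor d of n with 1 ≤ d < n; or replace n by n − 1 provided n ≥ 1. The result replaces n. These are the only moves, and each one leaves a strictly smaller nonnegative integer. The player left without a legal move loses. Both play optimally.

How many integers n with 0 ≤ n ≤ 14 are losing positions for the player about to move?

Work bottom-up. With no move the player to move loses. Otherwise the position is W if at least one move leads to an L position for the opponent, and L if every move leads to a W.
n=0: no move → L
n=1: →0(L), so W
n=2: →1(W) only, which is W, so L
n=3: →2(L), so W
n=4: →2(L), so W
n=5: →4(W) only, which is W, so L
n=6: →5(L), so W
n=7: →6(W) only, which is W, so L
n=8: →7(L), so W
n=9: →6(W), 8(W) — all W, so L
n=10: →5(L), so W
n=11: →10(W) only, which is W, so L
n=12: →9(L), so W
n=13: →12(W) only, which is W, so L
n=14: →7(L), so W
L entries with 0 ≤ n ≤ 14: n = 0, 2, 5, 7, 9, 11, 13; that makes 7.

7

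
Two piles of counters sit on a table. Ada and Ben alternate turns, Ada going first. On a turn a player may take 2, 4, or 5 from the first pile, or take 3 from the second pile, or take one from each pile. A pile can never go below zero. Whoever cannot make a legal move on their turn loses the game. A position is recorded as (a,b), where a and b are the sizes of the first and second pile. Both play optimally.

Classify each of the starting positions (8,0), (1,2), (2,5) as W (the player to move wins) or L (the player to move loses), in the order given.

(8,0): L, (1,2): W, (2,5): W

Classify positions by backward induction: terminal positions (no move available) are L. From any other position, the mover wins iff some move reaches an L.
No move ever increases a pile, so every position that can arise here has a ≤ 8 and b ≤ 5; it is enough to label the cells with 0 ≤ a ≤ 8 and 0 ≤ b ≤ 5.
Every move lowers a or b (never raises either), so fill the grid row by row in increasing a, and left to right within a row: each cell's successors are then already labelled.
      b=0  b=1  b=2  b=3  b=4  b=5
a=0:    L    L    L    W    W    W
a=1:    L    W    W    W    L    L
a=2:    W    W    W    L    L    W
a=3:    W    L    L    L    W    W
a=4:    W    W    W    W    W    L
a=5:    W    W    W    W    W    W
a=6:    W    L    L    W    W    W
a=7:    L    W    W    W    W    L
a=8:    L    W    W    W    L    W
Cells with no legal move (terminal, hence L): (0,0), (0,1), (0,2), (1,0).
The remaining L cells, each justified by listing all of its moves:
(1,4): only reaches (1,1)(W), (0,3)(W), all W → L
(1,5): only reaches (1,2)(W), (0,4)(W), all W → L
(2,3): only reaches (0,3)(W), (2,0)(W), (1,2)(W), all W → L
(2,4): only reaches (0,4)(W), (2,1)(W), (1,3)(W), all W → L
(3,1): only reaches (1,1)(W), (2,0)(W), all W → L
(3,2): only reaches (1,2)(W), (2,1)(W), all W → L
(3,3): only reaches (1,3)(W), (3,0)(W), (2,2)(W), all W → L
(4,5): only reaches (2,5)(W), (0,5)(W), (4,2)(W), (3,4)(W), all W → L
(6,1): only reaches (4,1)(W), (2,1)(W), (1,1)(W), (5,0)(W), all W → L
(6,2): only reaches (4,2)(W), (2,2)(W), (1,2)(W), (5,1)(W), all W → L
(7,0): only reaches (5,0)(W), (3,0)(W), (2,0)(W), all W → L
(7,5): only reaches (5,5)(W), (3,5)(W), (2,5)(W), (7,2)(W), (6,4)(W), all W → L
(8,0): only reaches (6,0)(W), (4,0)(W), (3,0)(W), all W → L
(8,4): only reaches (6,4)(W), (4,4)(W), (3,4)(W), (8,1)(W), (7,3)(W), all W → L
Every other cell has at least one move into one of the L cells above, so it is W.
(8,0): one of the L cells justified above, so L
(1,2): the move to (0,1) reaches an L cell, so W
(2,5): the move to (1,4) reaches an L cell, so W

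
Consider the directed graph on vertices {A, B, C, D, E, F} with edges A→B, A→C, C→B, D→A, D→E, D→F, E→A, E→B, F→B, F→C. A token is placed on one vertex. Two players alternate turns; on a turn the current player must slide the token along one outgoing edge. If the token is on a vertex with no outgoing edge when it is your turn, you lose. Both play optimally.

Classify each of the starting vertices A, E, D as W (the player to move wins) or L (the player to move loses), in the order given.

Classify positions by backward induction: terminal positions (no move available) are L. From any other position, the mover wins iff some move reaches an L.
Every edge goes from a vertex to one that appears earlier in the order B, C, A, E, F, D, so processing vertices in that order labels each vertex after all of its successors.
B: no outgoing edge → L
C: →B(L), so W
A: →B(L), so W
E: →B(L), so W
F: →B(L), so W
D: →F(W), E(W), A(W) — all W, so L

A: W, E: W, D: L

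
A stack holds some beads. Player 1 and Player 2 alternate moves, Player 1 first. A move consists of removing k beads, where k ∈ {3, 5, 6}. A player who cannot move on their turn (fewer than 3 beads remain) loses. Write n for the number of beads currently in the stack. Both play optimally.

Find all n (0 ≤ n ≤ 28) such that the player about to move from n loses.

Use the standard recursion: the mover loses at a terminal position; elsewhere, the mover wins exactly when some move hands the opponent an L position.
n=0: no move → L
n=1: no move → L
n=2: no move → L
n=3: W (go to 0, an L position)
n=4: W (go to 1, an L position)
n=5: W (go to 2, an L position)
n=6: W (go to 1, an L position)
n=7: W (go to 2, an L position)
n=8: W (go to 2, an L position)
n=9: L (options 6(W), 4(W), 3(W) are all W)
n=10: L (options 7(W), 5(W), 4(W) are all W)
n=11: L (options 8(W), 6(W), 5(W) are all W)
n=12: W (go to 9, an L position)
n=13: W (go to 10, an L position)
n=14: W (go to 11, an L position)
n=15: W (go to 10, an L position)
n=16: W (go to 11, an L position)
n=17: W (go to 11, an L position)
n=18: L (options 15(W), 13(W), 12(W) are all W)
n=19: L (options 16(W), 14(W), 13(W) are all W)
n=20: L (options 17(W), 15(W), 14(W) are all W)
n=21: W (go to 18, an L position)
n=22: W (go to 19, an L position)
n=23: W (go to 20, an L position)
n=24: W (go to 19, an L position)
n=25: W (go to 20, an L position)
n=26: W (go to 20, an L position)
n=27: L (options 24(W), 22(W), 21(W) are all W)
n=28: L (options 25(W), 23(W), 22(W) are all W)
Reading off the rows marked L gives the requested list; there are 11 such values of n.

0, 1, 2, 9, 10, 11, 18, 19, 20, 27, 28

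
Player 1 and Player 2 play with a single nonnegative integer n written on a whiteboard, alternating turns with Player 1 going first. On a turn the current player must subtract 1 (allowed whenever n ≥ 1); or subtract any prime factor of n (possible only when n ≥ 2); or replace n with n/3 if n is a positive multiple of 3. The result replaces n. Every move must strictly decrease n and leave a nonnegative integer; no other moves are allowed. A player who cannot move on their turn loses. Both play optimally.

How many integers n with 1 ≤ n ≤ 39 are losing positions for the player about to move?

10

Build the W/L table. Terminal = L. A non-terminal position is W if it has a move to some L; otherwise it is L.
n=0: no move → L
n=1: can move to 0, which is L ⇒ W
n=2: can move to 0, which is L ⇒ W
n=3: can move to 0, which is L ⇒ W
n=4: moves to 2(W), 3(W); every one is W ⇒ L
n=5: can move to 0, which is L ⇒ W
n=6: can move to 4, which is L ⇒ W
n=7: can move to 0, which is L ⇒ W
n=8: moves to 6(W), 7(W); every one is W ⇒ L
n=9: can move to 8, which is L ⇒ W
n=10: can move to 8, which is L ⇒ W
n=11: can move to 0, which is L ⇒ W
n=12: can move to 4, which is L ⇒ W
n=13: can move to 0, which is L ⇒ W
n=14: moves to 7(W), 12(W), 13(W); every one is W ⇒ L
n=15: can move to 14, which is L ⇒ W
n=16: can move to 14, which is L ⇒ W
n=17: can move to 0, which is L ⇒ W
n=18: moves to 6(W), 15(W), 16(W), 17(W); every one is W ⇒ L
n=19: can move to 0, which is L ⇒ W
n=20: can move to 18, which is L ⇒ W
n=21: can move to 14, which is L ⇒ W
n=22: moves to 11(W), 20(W), 21(W); every one is W ⇒ L
n=23: can move to 0, which is L ⇒ W
n=24: can move to 8, which is L ⇒ W
n=25: moves to 20(W), 24(W); every one is W ⇒ L
n=26: can move to 25, which is L ⇒ W
n=27: moves to 9(W), 24(W), 26(W); every one is W ⇒ L
n=28: can move to 27, which is L ⇒ W
n=29: can move to 0, which is L ⇒ W
n=30: can move to 25, which is L ⇒ W
n=31: can move to 0, which is L ⇒ W
n=32: moves to 30(W), 31(W); every one is W ⇒ L
n=33: can move to 22, which is L ⇒ W
n=34: can move to 32, which is L ⇒ W
n=35: moves to 28(W), 30(W), 34(W); every one is W ⇒ L
n=36: can move to 35, which is L ⇒ W
n=37: can move to 0, which is L ⇒ W
n=38: moves to 19(W), 36(W), 37(W); every one is W ⇒ L
n=39: can move to 38, which is L ⇒ W
L entries with 1 ≤ n ≤ 39 (n=0 is outside the asked range and is not counted): n = 4, 8, 14, 18, 22, 25, 27, 32, 35, 38; that makes 10.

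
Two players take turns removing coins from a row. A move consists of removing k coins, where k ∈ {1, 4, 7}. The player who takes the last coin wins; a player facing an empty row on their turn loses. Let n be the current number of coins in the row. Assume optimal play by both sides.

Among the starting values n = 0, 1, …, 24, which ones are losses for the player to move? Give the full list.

Build the W/L table. Terminal = L. A non-terminal position is W if it has a move to some L; otherwise it is L.
n=0: no move → L
n=1: reaches L-position 0 → W
n=2: only reaches 1(W), which is W → L
n=3: reaches L-position 2 → W
n=4: reaches L-position 0 → W
n=5: only reaches 4(W), 1(W), all W → L
n=6: reaches L-position 5 → W
n=7: reaches L-position 0 → W
n=8: only reaches 7(W), 4(W), 1(W), all W → L
n=9: reaches L-position 8 → W
n=10: only reaches 9(W), 6(W), 3(W), all W → L
n=11: reaches L-position 10 → W
n=12: reaches L-position 8 → W
n=13: only reaches 12(W), 9(W), 6(W), all W → L
n=14: reaches L-position 13 → W
n=15: reaches L-position 8 → W
n=16: only reaches 15(W), 12(W), 9(W), all W → L
n=17: reaches L-position 16 → W
n=18: only reaches 17(W), 14(W), 11(W), all W → L
n=19: reaches L-position 18 → W
n=20: reaches L-position 16 → W
n=21: only reaches 20(W), 17(W), 14(W), all W → L
n=22: reaches L-position 21 → W
n=23: reaches L-position 16 → W
n=24: only reaches 23(W), 20(W), 17(W), all W → L
Reading off the rows marked L gives the requested list; there are 10 such values of n.

0, 2, 5, 8, 10, 13, 16, 18, 21, 24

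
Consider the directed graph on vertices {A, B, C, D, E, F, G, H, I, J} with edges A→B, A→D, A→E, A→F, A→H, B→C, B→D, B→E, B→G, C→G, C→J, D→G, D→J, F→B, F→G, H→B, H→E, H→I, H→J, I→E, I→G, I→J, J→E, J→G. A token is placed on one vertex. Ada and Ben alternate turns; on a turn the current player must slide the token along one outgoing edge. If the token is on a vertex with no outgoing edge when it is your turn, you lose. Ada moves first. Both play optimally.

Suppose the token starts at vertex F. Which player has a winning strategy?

Positions with no move are L. A position that does have a move is losing for the player to move precisely when every available move leads to a winning position for the opponent. Fill in the labels:
Every edge goes from a vertex to one that appears earlier in the order E, G, J, C, D, B, F, I, H, A, so processing vertices in that order labels each vertex after all of its successors.
E: no outgoing edge → L
G: no outgoing edge → L
J: W (go to G, an L position)
C: W (go to G, an L position)
D: W (go to G, an L position)
B: W (go to G, an L position)
F: W (go to G, an L position)
I: W (go to G, an L position)
H: W (go to E, an L position)
A: W (go to E, an L position)
The starting position F is W: Ada should move to G, handing over an L position.

Ada wins.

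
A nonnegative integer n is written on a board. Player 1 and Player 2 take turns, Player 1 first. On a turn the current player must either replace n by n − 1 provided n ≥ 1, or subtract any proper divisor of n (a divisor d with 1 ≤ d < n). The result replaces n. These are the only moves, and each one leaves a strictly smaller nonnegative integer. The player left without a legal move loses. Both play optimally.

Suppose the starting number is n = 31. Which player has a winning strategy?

Label each position W (a win for the player to move) or L (a loss). A position with no legal move is L; any other position is W exactly when some move reaches an L, and L when every move reaches a W.
n=0: no move → L
n=1: →0(L), so W
n=2: →1(W) only, which is W, so L
n=3: →2(L), so W
n=4: →2(L), so W
n=5: →4(W) only, which is W, so L
n=6: →5(L), so W
n=7: →6(W) only, which is W, so L
n=8: →7(L), so W
n=9: →6(W), 8(W) — all W, so L
n=10: →5(L), so W
n=11: →10(W) only, which is W, so L
n=12: →9(L), so W
n=13: →12(W) only, which is W, so L
n=14: →7(L), so W
n=15: →10(W), 12(W), 14(W) — all W, so L
n=16: →15(L), so W
n=17: →16(W) only, which is W, so L
n=18: →9(L), so W
n=19: →18(W) only, which is W, so L
n=20: →15(L), so W
n=21: →14(W), 18(W), 20(W) — all W, so L
n=22: →11(L), so W
n=23: →22(W) only, which is W, so L
n=24: →21(L), so W
n=25: →20(W), 24(W) — all W, so L
n=26: →13(L), so W
n=27: →18(W), 24(W), 26(W) — all W, so L
n=28: →21(L), so W
n=29: →28(W) only, which is W, so L
n=30: →15(L), so W
n=31: →30(W) only, which is W, so L
Every move from 31 reaches a W position, so the mover loses.

Player 2 wins.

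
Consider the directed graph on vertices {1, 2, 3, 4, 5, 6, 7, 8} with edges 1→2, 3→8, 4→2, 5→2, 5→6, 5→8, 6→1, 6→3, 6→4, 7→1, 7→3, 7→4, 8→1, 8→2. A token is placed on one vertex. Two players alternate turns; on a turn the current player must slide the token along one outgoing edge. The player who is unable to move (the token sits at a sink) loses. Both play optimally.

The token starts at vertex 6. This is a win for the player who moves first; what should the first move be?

Build the W/L table. Terminal = L. A non-terminal position is W if it has a move to some L; otherwise it is L.
Every edge goes from a vertex to one that appears earlier in the order 2, 1, 8, 4, 3, 6, 7, 5, so processing vertices in that order labels each vertex after all of its successors.
2: no outgoing edge → L
1: W (go to 2, an L position)
8: W (go to 2, an L position)
4: W (go to 2, an L position)
3: L (sole option 8(W) is W)
6: W (go to 3, an L position)
7: W (go to 3, an L position)
5: W (go to 2, an L position)
From 6, the L positions reachable in one move are: 3.

Move to 3.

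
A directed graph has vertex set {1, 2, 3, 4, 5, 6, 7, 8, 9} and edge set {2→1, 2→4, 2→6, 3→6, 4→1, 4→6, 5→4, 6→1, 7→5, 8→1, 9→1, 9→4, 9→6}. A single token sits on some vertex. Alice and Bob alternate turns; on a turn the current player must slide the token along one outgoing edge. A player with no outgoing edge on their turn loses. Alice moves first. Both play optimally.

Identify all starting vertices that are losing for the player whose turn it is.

Label each position W (a win for the player to move) or L (a loss). A position with no legal move is L; any other position is W exactly when some move reaches an L, and L when every move reaches a W.
Every edge goes from a vertex to one that appears earlier in the order 1, 6, 4, 2, 9, 8, 5, 3, 7, so processing vertices in that order labels each vertex after all of its successors.
1: no outgoing edge → L
6: →1(L), so W
4: →1(L), so W
2: →1(L), so W
9: →1(L), so W
8: →1(L), so W
5: →4(W) only, which is W, so L
3: →6(W) only, which is W, so L
7: →5(L), so W
Reading off the rows marked L gives the requested list; there are 3 such vertices.

1, 3, 5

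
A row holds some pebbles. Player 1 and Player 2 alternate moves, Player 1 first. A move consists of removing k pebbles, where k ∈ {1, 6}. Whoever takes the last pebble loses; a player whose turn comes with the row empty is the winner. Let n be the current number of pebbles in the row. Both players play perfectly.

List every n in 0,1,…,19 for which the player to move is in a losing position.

Classify positions by backward induction: terminal positions (no move available) are W. From any other position, the mover wins iff some move reaches an L.
n=0: no move; the opponent has just taken the last pebble and therefore loses → W
n=1: only reaches 0(W), which is W → L
n=2: reaches L-position 1 → W
n=3: only reaches 2(W), which is W → L
n=4: reaches L-position 3 → W
n=5: only reaches 4(W), which is W → L
n=6: reaches L-position 5 → W
n=7: reaches L-position 1 → W
n=8: only reaches 7(W), 2(W), all W → L
n=9: reaches L-position 8 → W
n=10: only reaches 9(W), 4(W), all W → L
n=11: reaches L-position 10 → W
n=12: only reaches 11(W), 6(W), all W → L
n=13: reaches L-position 12 → W
n=14: reaches L-position 8 → W
n=15: only reaches 14(W), 9(W), all W → L
n=16: reaches L-position 15 → W
n=17: only reaches 16(W), 11(W), all W → L
n=18: reaches L-position 17 → W
n=19: only reaches 18(W), 13(W), all W → L
Reading off the rows marked L gives the requested list; there are 9 such values of n.

1, 3, 5, 8, 10, 12, 15, 17, 19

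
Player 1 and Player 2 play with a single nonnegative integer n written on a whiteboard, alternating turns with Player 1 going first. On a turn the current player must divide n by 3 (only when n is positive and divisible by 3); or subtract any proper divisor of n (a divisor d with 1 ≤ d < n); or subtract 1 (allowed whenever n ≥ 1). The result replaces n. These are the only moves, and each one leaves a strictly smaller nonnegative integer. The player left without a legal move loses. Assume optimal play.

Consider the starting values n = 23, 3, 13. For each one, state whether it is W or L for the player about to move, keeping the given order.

Positions with no move are L. A position that does have a move is losing for the player to move precisely when every available move leads to a winning position for the opponent. Fill in the labels:
n=0: no move → L
n=1: →0(L), so W
n=2: →1(W) only, which is W, so L
n=3: →2(L), so W
n=4: →2(L), so W
n=5: →4(W) only, which is W, so L
n=6: →2(L), so W
n=7: →6(W) only, which is W, so L
n=8: →7(L), so W
n=9: →3(W), 6(W), 8(W) — all W, so L
n=10: →5(L), so W
n=11: →10(W) only, which is W, so L
n=12: →9(L), so W
n=13: →12(W) only, which is W, so L
n=14: →7(L), so W
n=15: →5(L), so W
n=16: →8(W), 12(W), 14(W), 15(W) — all W, so L
n=17: →16(L), so W
n=18: →9(L), so W
n=19: →18(W) only, which is W, so L
n=20: →16(L), so W
n=21: →7(L), so W
n=22: →11(L), so W
n=23: →22(W) only, which is W, so L

23: L, 3: W, 13: L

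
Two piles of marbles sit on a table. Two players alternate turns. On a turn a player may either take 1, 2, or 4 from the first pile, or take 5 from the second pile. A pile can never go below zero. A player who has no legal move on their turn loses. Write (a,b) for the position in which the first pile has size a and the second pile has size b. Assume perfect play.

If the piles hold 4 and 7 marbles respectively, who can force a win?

Build the W/L table. Terminal = L. A non-terminal position is W if it has a move to some L; otherwise it is L.
No move ever increases a pile, so every position that can arise here has a ≤ 4 and b ≤ 7; it is enough to label the cells with 0 ≤ a ≤ 4 and 0 ≤ b ≤ 7.
Every move lowers a or b (never raises either), so fill the grid row by row in increasing a, and left to right within a row: each cell's successors are then already labelled.
      b=0  b=1  b=2  b=3  b=4  b=5  b=6  b=7
a=0:    L    L    L    L    L    W    W    W
a=1:    W    W    W    W    W    L    L    L
a=2:    W    W    W    W    W    W    W    W
a=3:    L    L    L    L    L    W    W    W
a=4:    W    W    W    W    W    L    L    L
Cells with no legal move (terminal, hence L): (0,0), (0,1), (0,2), (0,3), (0,4).
The remaining L cells, each justified by listing all of its moves:
(1,5): →(0,5)(W), (1,0)(W) — all W, so L
(1,6): →(0,6)(W), (1,1)(W) — all W, so L
(1,7): →(0,7)(W), (1,2)(W) — all W, so L
(3,0): →(2,0)(W), (1,0)(W) — all W, so L
(3,1): →(2,1)(W), (1,1)(W) — all W, so L
(3,2): →(2,2)(W), (1,2)(W) — all W, so L
(3,3): →(2,3)(W), (1,3)(W) — all W, so L
(3,4): →(2,4)(W), (1,4)(W) — all W, so L
(4,5): →(3,5)(W), (2,5)(W), (0,5)(W), (4,0)(W) — all W, so L
(4,6): →(3,6)(W), (2,6)(W), (0,6)(W), (4,1)(W) — all W, so L
(4,7): →(3,7)(W), (2,7)(W), (0,7)(W), (4,2)(W) — all W, so L
Every other cell has at least one move into one of the L cells above, so it is W.
The starting position (4,7) is L: whatever the player to move does, the opponent receives a W position.

The second player wins.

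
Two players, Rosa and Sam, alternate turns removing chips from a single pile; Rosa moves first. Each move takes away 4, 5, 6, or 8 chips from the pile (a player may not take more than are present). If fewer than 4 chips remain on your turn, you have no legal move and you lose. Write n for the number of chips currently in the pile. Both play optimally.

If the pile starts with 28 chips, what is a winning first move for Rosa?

Remove 4, leaving 24.

Use the standard recursion: the mover loses at a terminal position; elsewhere, the mover wins exactly when some move hands the opponent an L position.
n=0: no move → L
n=1: no move → L
n=2: no move → L
n=3: no move → L
n=4: reaches L-position 0 → W
n=5: reaches L-position 1 → W
n=6: reaches L-position 2 → W
n=7: reaches L-position 3 → W
n=8: reaches L-position 3 → W
n=9: reaches L-position 3 → W
n=10: reaches L-position 2 → W
n=11: reaches L-position 3 → W
n=12: only reaches 8(W), 7(W), 6(W), 4(W), all W → L
n=13: only reaches 9(W), 8(W), 7(W), 5(W), all W → L
n=14: only reaches 10(W), 9(W), 8(W), 6(W), all W → L
n=15: only reaches 11(W), 10(W), 9(W), 7(W), all W → L
n=16: reaches L-position 12 → W
n=17: reaches L-position 13 → W
n=18: reaches L-position 14 → W
n=19: reaches L-position 15 → W
n=20: reaches L-position 15 → W
n=21: reaches L-position 15 → W
n=22: reaches L-position 14 → W
n=23: reaches L-position 15 → W
n=24: only reaches 20(W), 19(W), 18(W), 16(W), all W → L
n=25: only reaches 21(W), 20(W), 19(W), 17(W), all W → L
n=26: only reaches 22(W), 21(W), 20(W), 18(W), all W → L
n=27: only reaches 23(W), 22(W), 21(W), 19(W), all W → L
n=28: reaches L-position 24 → W
From 28, the L positions reachable in one move are: 24.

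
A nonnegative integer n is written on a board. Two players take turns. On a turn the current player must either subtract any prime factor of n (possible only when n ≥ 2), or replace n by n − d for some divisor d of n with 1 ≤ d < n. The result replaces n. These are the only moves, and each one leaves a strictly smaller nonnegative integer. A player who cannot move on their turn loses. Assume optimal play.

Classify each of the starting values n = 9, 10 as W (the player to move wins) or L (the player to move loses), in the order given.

9: L, 10: W

Label each position W (a win for the player to move) or L (a loss). A position with no legal move is L; any other position is W exactly when some move reaches an L, and L when every move reaches a W.
n=0: no move → L
n=1: no move → L
n=2: reaches L-position 0 → W
n=3: reaches L-position 0 → W
n=4: only reaches 2(W), 3(W), all W → L
n=5: reaches L-position 0 → W
n=6: reaches L-position 4 → W
n=7: reaches L-position 0 → W
n=8: reaches L-position 4 → W
n=9: only reaches 6(W), 8(W), all W → L
n=10: reaches L-position 9 → W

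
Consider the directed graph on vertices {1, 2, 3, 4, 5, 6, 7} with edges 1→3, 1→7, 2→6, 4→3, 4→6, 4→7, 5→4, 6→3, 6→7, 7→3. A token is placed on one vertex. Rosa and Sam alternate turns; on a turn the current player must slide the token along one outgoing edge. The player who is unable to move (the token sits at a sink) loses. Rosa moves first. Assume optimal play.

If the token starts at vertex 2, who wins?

Use the standard recursion: the mover loses at a terminal position; elsewhere, the mover wins exactly when some move hands the opponent an L position.
Every edge goes from a vertex to one that appears earlier in the order 3, 7, 6, 1, 4, 2, 5, so processing vertices in that order labels each vertex after all of its successors.
3: no outgoing edge → L
7: reaches L-position 3 → W
6: reaches L-position 3 → W
1: reaches L-position 3 → W
4: reaches L-position 3 → W
2: only reaches 6(W), which is W → L
5: only reaches 4(W), which is W → L
Every move from 2 reaches a W position, so the mover loses.

Sam wins.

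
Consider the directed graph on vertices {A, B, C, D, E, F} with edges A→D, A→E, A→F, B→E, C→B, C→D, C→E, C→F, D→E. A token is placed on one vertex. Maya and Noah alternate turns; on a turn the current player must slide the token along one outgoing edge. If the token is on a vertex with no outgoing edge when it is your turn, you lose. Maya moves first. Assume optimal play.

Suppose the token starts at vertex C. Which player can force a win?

Compute win/loss labels from the base case upward. A position with no move is L. Any other position is W if it can reach an L in one move, else L.
Every edge goes from a vertex to one that appears earlier in the order F, E, B, D, A, C, so processing vertices in that order labels each vertex after all of its successors.
F: no outgoing edge → L
E: no outgoing edge → L
B: →E(L), so W
D: →E(L), so W
A: →E(L), so W
C: →E(L), so W
From C Maya can move to E, reaching an L position.

Maya wins.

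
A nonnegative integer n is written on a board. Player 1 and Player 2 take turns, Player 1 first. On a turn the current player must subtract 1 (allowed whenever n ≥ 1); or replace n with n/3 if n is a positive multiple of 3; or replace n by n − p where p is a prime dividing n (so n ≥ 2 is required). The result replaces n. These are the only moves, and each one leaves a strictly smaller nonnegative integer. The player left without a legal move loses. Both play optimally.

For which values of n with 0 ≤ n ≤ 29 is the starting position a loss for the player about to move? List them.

0, 4, 8, 14, 18, 22, 25, 27

Positions with no move are L. A position that does have a move is losing for the player to move precisely when every available move leads to a winning position for the opponent. Fill in the labels:
n=0: no move → L
n=1: W (go to 0, an L position)
n=2: W (go to 0, an L position)
n=3: W (go to 0, an L position)
n=4: L (options 2(W), 3(W) are all W)
n=5: W (go to 0, an L position)
n=6: W (go to 4, an L position)
n=7: W (go to 0, an L position)
n=8: L (options 6(W), 7(W) are all W)
n=9: W (go to 8, an L position)
n=10: W (go to 8, an L position)
n=11: W (go to 0, an L position)
n=12: W (go to 4, an L position)
n=13: W (go to 0, an L position)
n=14: L (options 7(W), 12(W), 13(W) are all W)
n=15: W (go to 14, an L position)
n=16: W (go to 14, an L position)
n=17: W (go to 0, an L position)
n=18: L (options 6(W), 15(W), 16(W), 17(W) are all W)
n=19: W (go to 0, an L position)
n=20: W (go to 18, an L position)
n=21: W (go to 14, an L position)
n=22: L (options 11(W), 20(W), 21(W) are all W)
n=23: W (go to 0, an L position)
n=24: W (go to 8, an L position)
n=25: L (options 20(W), 24(W) are all W)
n=26: W (go to 25, an L position)
n=27: L (options 9(W), 24(W), 26(W) are all W)
n=28: W (go to 27, an L position)
n=29: W (go to 0, an L position)
The losing starting values of n are exactly the entries labelled L in this table (8 of them).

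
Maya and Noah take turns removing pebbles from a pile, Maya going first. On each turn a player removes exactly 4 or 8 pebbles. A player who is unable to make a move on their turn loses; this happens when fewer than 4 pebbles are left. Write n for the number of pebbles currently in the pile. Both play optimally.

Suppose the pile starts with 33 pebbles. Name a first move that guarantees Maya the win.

Positions with no move are L. A position that does have a move is losing for the player to move precisely when every available move leads to a winning position for the opponent. Fill in the labels:
n=0: no move → L
n=1: no move → L
n=2: no move → L
n=3: no move → L
n=4: reaches L-position 0 → W
n=5: reaches L-position 1 → W
n=6: reaches L-position 2 → W
n=7: reaches L-position 3 → W
n=8: reaches L-position 0 → W
n=9: reaches L-position 1 → W
n=10: reaches L-position 2 → W
n=11: reaches L-position 3 → W
n=12: only reaches 8(W), 4(W), all W → L
n=13: only reaches 9(W), 5(W), all W → L
n=14: only reaches 10(W), 6(W), all W → L
n=15: only reaches 11(W), 7(W), all W → L
n=16: reaches L-position 12 → W
n=17: reaches L-position 13 → W
n=18: reaches L-position 14 → W
n=19: reaches L-position 15 → W
n=20: reaches L-position 12 → W
n=21: reaches L-position 13 → W
n=22: reaches L-position 14 → W
n=23: reaches L-position 15 → W
n=24: only reaches 20(W), 16(W), all W → L
n=25: only reaches 21(W), 17(W), all W → L
n=26: only reaches 22(W), 18(W), all W → L
n=27: only reaches 23(W), 19(W), all W → L
n=28: reaches L-position 24 → W
n=29: reaches L-position 25 → W
n=30: reaches L-position 26 → W
n=31: reaches L-position 27 → W
n=32: reaches L-position 24 → W
n=33: reaches L-position 25 → W
From 33, the L positions reachable in one move are: 25.

Remove 8, leaving 25.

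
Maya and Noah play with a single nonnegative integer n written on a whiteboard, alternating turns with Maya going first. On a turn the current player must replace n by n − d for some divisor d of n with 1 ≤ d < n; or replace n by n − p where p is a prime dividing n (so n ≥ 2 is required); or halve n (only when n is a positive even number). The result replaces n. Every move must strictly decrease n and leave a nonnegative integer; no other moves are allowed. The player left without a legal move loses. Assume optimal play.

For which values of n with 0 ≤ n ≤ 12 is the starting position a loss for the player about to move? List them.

Classify positions by backward induction: terminal positions (no move available) are L. From any other position, the mover wins iff some move reaches an L.
n=0: no move → L
n=1: no move → L
n=2: →0(L), so W
n=3: →0(L), so W
n=4: →2(W), 3(W) — all W, so L
n=5: →0(L), so W
n=6: →4(L), so W
n=7: →0(L), so W
n=8: →4(L), so W
n=9: →6(W), 8(W) — all W, so L
n=10: →9(L), so W
n=11: →0(L), so W
n=12: →9(L), so W
Reading off the rows marked L gives the requested list; there are 4 such values of n.

0, 1, 4, 9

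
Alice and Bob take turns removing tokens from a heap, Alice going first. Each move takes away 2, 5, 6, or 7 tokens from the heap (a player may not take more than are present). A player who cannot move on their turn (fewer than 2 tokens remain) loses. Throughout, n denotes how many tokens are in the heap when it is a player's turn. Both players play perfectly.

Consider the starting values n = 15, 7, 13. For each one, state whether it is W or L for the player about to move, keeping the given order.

15: W, 7: W, 13: L

Classify positions by backward induction: terminal positions (no move available) are L. From any other position, the mover wins iff some move reaches an L.
n=0: no move → L
n=1: no move → L
n=2: reaches L-position 0 → W
n=3: reaches L-position 1 → W
n=4: only reaches 2(W), which is W → L
n=5: reaches L-position 0 → W
n=6: reaches L-position 4 → W
n=7: reaches L-position 1 → W
n=8: reaches L-position 1 → W
n=9: reaches L-position 4 → W
n=10: reaches L-position 4 → W
n=11: reaches L-position 4 → W
n=12: only reaches 10(W), 7(W), 6(W), 5(W), all W → L
n=13: only reaches 11(W), 8(W), 7(W), 6(W), all W → L
n=14: reaches L-position 12 → W
n=15: reaches L-position 13 → W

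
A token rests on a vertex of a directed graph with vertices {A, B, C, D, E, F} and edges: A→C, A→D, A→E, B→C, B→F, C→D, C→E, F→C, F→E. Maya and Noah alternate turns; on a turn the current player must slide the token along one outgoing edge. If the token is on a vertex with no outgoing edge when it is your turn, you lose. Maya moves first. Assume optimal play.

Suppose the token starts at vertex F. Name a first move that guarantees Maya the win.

Move to E.

Build the W/L table. Terminal = L. A non-terminal position is W if it has a move to some L; otherwise it is L.
Every edge goes from a vertex to one that appears earlier in the order D, E, C, F, B, A, so processing vertices in that order labels each vertex after all of its successors.
D: no outgoing edge → L
E: no outgoing edge → L
C: W (go to E, an L position)
F: W (go to E, an L position)
B: L (options F(W), C(W) are all W)
A: W (go to E, an L position)
From F, the L positions reachable in one move are: E.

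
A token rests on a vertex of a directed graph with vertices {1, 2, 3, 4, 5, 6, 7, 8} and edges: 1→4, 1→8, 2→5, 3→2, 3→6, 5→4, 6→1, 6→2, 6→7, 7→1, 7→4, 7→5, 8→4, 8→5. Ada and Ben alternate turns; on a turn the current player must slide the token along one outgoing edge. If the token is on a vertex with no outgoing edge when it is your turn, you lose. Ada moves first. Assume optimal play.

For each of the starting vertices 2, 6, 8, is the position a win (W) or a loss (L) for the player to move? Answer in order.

2: L, 6: W, 8: W

Positions with no move are L. A position that does have a move is losing for the player to move precisely when every available move leads to a winning position for the opponent. Fill in the labels:
Every edge goes from a vertex to one that appears earlier in the order 4, 5, 8, 1, 7, 2, 6, 3, so processing vertices in that order labels each vertex after all of its successors.
4: no outgoing edge → L
5: W (go to 4, an L position)
8: W (go to 4, an L position)
1: W (go to 4, an L position)
7: W (go to 4, an L position)
2: L (sole option 5(W) is W)
6: W (go to 2, an L position)
3: W (go to 2, an L position)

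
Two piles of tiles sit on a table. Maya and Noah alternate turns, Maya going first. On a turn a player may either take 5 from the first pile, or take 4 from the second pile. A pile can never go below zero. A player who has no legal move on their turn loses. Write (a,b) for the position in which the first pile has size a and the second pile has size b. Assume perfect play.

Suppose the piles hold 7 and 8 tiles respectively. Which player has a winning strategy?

Maya wins.

Positions with no move are L. A position that does have a move is losing for the player to move precisely when every available move leads to a winning position for the opponent. Fill in the labels:
No move ever increases a pile, so every position that can arise here has a ≤ 7 and b ≤ 8; it is enough to label the cells with 0 ≤ a ≤ 7 and 0 ≤ b ≤ 8.
Every move lowers a or b (never raises either), so fill the grid row by row in increasing a, and left to right within a row: each cell's successors are then already labelled.
      b=0  b=1  b=2  b=3  b=4  b=5  b=6  b=7  b=8
a=0:    L    L    L    L    W    W    W    W    L
a=1:    L    L    L    L    W    W    W    W    L
a=2:    L    L    L    L    W    W    W    W    L
a=3:    L    L    L    L    W    W    W    W    L
a=4:    L    L    L    L    W    W    W    W    L
a=5:    W    W    W    W    L    L    L    L    W
a=6:    W    W    W    W    L    L    L    L    W
a=7:    W    W    W    W    L    L    L    L    W
Cells with no legal move (terminal, hence L): (0,0), (0,1), (0,2), (0,3), (1,0), (1,1), (1,2), (1,3), (2,0), (2,1), (2,2), (2,3), (3,0), (3,1), (3,2), (3,3), (4,0), (4,1), (4,2), (4,3).
The remaining L cells, each justified by listing all of its moves:
(0,8): →(0,4)(W) only, which is W, so L
(1,8): →(1,4)(W) only, which is W, so L
(2,8): →(2,4)(W) only, which is W, so L
(3,8): →(3,4)(W) only, which is W, so L
(4,8): →(4,4)(W) only, which is W, so L
(5,4): →(0,4)(W), (5,0)(W) — all W, so L
(5,5): →(0,5)(W), (5,1)(W) — all W, so L
(5,6): →(0,6)(W), (5,2)(W) — all W, so L
(5,7): →(0,7)(W), (5,3)(W) — all W, so L
(6,4): →(1,4)(W), (6,0)(W) — all W, so L
(6,5): →(1,5)(W), (6,1)(W) — all W, so L
(6,6): →(1,6)(W), (6,2)(W) — all W, so L
(6,7): →(1,7)(W), (6,3)(W) — all W, so L
(7,4): →(2,4)(W), (7,0)(W) — all W, so L
(7,5): →(2,5)(W), (7,1)(W) — all W, so L
(7,6): →(2,6)(W), (7,2)(W) — all W, so L
(7,7): →(2,7)(W), (7,3)(W) — all W, so L
Every other cell has at least one move into one of the L cells above, so it is W.
From (7,8) Maya can move to (2,8), reaching an L position.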